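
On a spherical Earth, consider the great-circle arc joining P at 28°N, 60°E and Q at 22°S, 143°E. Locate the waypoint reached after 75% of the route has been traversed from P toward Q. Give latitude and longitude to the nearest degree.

≈ 10°S, 122°E

Write both endpoints as unit vectors p₁, p₂ with components (cos φ cos λ, cos φ sin λ, sin φ).
The central angle between the endpoints is δ = arccos(p₁·p₂) ≈ 1.647 rad (94.4°).
Interpolate at f = 0.75 with slerp weights a = sin((1−f)δ)/sin δ ≈ 0.401, b = sin(fδ)/sin δ ≈ 0.947.
p = a·p₁ + b·p₂ ≈ (-0.524, 0.835, -0.166); φ = arcsin(p_z) ≈ -9.57°, λ = atan2(p_y, p_x) ≈ 122.10°.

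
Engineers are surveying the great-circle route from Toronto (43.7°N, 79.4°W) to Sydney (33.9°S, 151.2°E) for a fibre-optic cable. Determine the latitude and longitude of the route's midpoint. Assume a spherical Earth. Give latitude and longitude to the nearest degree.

≈ (11°N, 152°W)

From cos δ = sin φ₁ sin φ₂ + cos φ₁ cos φ₂ cos Δλ, the central angle is δ ≈ 2.444 rad (140.0°).
Interpolate at f = 1/2 with slerp weights a = sin((1−f)δ)/sin δ ≈ 1.462, b = sin(fδ)/sin δ ≈ 1.462.
p = a·p₁ + b·p₂ ≈ (-0.869, -0.454, 0.195); φ = arcsin(p_z) ≈ 11.23°, λ = atan2(p_y, p_x) ≈ -152.40°.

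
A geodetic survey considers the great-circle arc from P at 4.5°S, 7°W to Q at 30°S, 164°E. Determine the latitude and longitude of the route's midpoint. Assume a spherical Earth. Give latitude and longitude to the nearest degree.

From cos δ = sin φ₁ sin φ₂ + cos φ₁ cos φ₂ cos Δλ, the central angle is δ ≈ 2.521 rad (144.4°).
Interpolate at f = 1/2 with slerp weights a = sin((1−f)δ)/sin δ ≈ 1.637, b = sin(fδ)/sin δ ≈ 1.637.
p = a·p₁ + b·p₂ ≈ (0.257, 0.192, -0.947); φ = arcsin(p_z) ≈ -71.29°, λ = atan2(p_y, p_x) ≈ 36.74°.

≈ 71°S, 37°E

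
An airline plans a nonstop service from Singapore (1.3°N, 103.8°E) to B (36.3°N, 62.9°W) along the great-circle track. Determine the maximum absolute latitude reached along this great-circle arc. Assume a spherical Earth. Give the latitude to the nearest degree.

The great circle lies in the plane with unit normal n̂ = (p₁ × p₂)/|p₁ × p₂|.
Here n̂_z ≈ -0.291; the vertex latitude is φ_max = arccos|n̂_z| ≈ 73.1°.
Check via Clairaut: cos φ_max = |cos φ₁| · sin C = cos(1.3°)·sin(16.9°) ≈ 0.291, again giving ≈ 73.1°.

≈ 73°N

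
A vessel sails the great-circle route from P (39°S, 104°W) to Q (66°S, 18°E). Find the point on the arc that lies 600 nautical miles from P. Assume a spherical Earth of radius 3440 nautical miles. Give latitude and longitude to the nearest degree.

≈ (48°S, 98°W)

From cos δ = sin φ₁ sin φ₂ + cos φ₁ cos φ₂ cos Δλ, the central angle is δ ≈ 1.151 rad (66.0°). The total great-circle distance is δ·R ≈ 1.151 × 3440 ≈ 3960 nmi, so the target fraction is f = 600/3960 ≈ 0.152.
Interpolate at f ≈ 0.152 with slerp weights a = sin((1−f)δ)/sin δ ≈ 0.907, b = sin(fδ)/sin δ ≈ 0.190.
p = a·p₁ + b·p₂ ≈ (-0.097, -0.660, -0.745); φ = arcsin(p_z) ≈ -48.13°, λ = atan2(p_y, p_x) ≈ -98.36°.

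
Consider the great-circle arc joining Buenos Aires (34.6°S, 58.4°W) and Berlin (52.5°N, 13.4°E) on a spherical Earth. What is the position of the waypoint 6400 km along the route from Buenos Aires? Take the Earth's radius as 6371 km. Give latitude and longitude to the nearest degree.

≈ 14°N, 27°W

From cos δ = sin φ₁ sin φ₂ + cos φ₁ cos φ₂ cos Δλ, the central angle is δ ≈ 1.869 rad (107.1°). The total great-circle distance is δ·R ≈ 1.869 × 6371 ≈ 11909 km, so the target fraction is f = 6400/11909 ≈ 0.537.
Interpolate at f ≈ 0.537 with slerp weights a = sin((1−f)δ)/sin δ ≈ 0.796, b = sin(fδ)/sin δ ≈ 0.883.
p = a·p₁ + b·p₂ ≈ (0.866, -0.434, 0.248); φ = arcsin(p_z) ≈ 14.39°, λ = atan2(p_y, p_x) ≈ -26.59°.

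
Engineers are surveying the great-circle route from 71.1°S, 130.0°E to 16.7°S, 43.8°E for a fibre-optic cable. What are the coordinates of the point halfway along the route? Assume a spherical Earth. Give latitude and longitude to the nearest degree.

≈ 50°S, 62°E

Convert each endpoint to a unit vector on the sphere (x = cos φ cos λ, y = cos φ sin λ, z = sin φ).
The central angle between the endpoints is δ = arccos(p₁·p₂) ≈ 1.274 rad (73.0°).
Interpolate at f = 1/2 with slerp weights a = sin((1−f)δ)/sin δ ≈ 0.622, b = sin(fδ)/sin δ ≈ 0.622.
p = a·p₁ + b·p₂ ≈ (0.300, 0.567, -0.767); φ = arcsin(p_z) ≈ -50.10°, λ = atan2(p_y, p_x) ≈ 62.06°.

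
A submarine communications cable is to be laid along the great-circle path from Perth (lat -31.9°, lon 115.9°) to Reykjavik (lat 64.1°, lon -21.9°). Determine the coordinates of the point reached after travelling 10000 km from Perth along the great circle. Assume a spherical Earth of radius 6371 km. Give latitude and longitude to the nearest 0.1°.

Write both endpoints as unit vectors p₁, p₂ with components (cos φ cos λ, cos φ sin λ, sin φ).
The central angle between the endpoints is δ = arccos(p₁·p₂) ≈ 2.419 rad (138.6°). The total great-circle distance is δ·R ≈ 2.419 × 6371 ≈ 15411 km, so the target fraction is f = 10000/15411 ≈ 0.649.
Interpolate at f ≈ 0.649 with slerp weights a = sin((1−f)δ)/sin δ ≈ 1.135, b = sin(fδ)/sin δ ≈ 1.512.
p = a·p₁ + b·p₂ ≈ (0.192, 0.621, 0.760); φ = arcsin(p_z) ≈ 49.48°, λ = atan2(p_y, p_x) ≈ 72.83°.

≈ lat 49.5°, lon 72.8°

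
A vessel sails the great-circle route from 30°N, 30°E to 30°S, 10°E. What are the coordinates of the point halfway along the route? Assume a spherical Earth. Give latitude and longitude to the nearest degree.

Convert each endpoint to a unit vector on the sphere (x = cos φ cos λ, y = cos φ sin λ, z = sin φ).
The central angle between the endpoints is δ = arccos(p₁·p₂) ≈ 1.099 rad (62.9°).
Interpolate at f = 1/2 with slerp weights a = sin((1−f)δ)/sin δ ≈ 0.586, b = sin(fδ)/sin δ ≈ 0.586.
p = a·p₁ + b·p₂ ≈ (0.940, 0.342, 0.000); φ = arcsin(p_z) ≈ 0.00°, λ = atan2(p_y, p_x) ≈ 20.00°.

≈ 0°N, 20°E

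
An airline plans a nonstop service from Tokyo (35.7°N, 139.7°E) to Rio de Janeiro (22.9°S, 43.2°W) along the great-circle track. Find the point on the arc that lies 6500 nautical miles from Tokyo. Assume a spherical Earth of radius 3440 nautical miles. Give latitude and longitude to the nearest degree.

≈ 35°N, 54°W

Convert each endpoint to a unit vector on the sphere (x = cos φ cos λ, y = cos φ sin λ, z = sin φ).
The central angle between the endpoints is δ = arccos(p₁·p₂) ≈ 2.914 rad (167.0°). The total great-circle distance is δ·R ≈ 2.914 × 3440 ≈ 10024 nmi, so the target fraction is f = 6500/10024 ≈ 0.648.
Interpolate at f ≈ 0.648 with slerp weights a = sin((1−f)δ)/sin δ ≈ 3.785, b = sin(fδ)/sin δ ≈ 4.207.
p = a·p₁ + b·p₂ ≈ (0.481, -0.665, 0.572); φ = arcsin(p_z) ≈ 34.87°, λ = atan2(p_y, p_x) ≈ -54.13°.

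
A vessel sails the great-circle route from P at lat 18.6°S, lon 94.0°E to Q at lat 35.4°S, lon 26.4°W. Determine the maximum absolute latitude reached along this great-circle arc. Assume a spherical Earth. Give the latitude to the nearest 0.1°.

≈ 47.1°S

The great circle lies in the plane with unit normal n̂ = (p₁ × p₂)/|p₁ × p₂|.
Here n̂_z ≈ -0.681; the vertex latitude is φ_max = arccos|n̂_z| ≈ 47.1°.
Check via Clairaut: cos φ_max = |cos φ₁| · sin C = cos(18.6°)·sin(134.1°) ≈ 0.681, again giving ≈ 47.1°.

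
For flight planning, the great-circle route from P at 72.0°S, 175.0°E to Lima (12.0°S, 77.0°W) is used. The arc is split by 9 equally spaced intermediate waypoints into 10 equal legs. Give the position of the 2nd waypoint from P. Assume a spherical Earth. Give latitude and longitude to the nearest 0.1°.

≈ 70.4°S, 131.3°W

The haversine formula gives a central angle δ ≈ 1.466 rad (84.0°) between the endpoints.
Interpolate at f = 2/10 with slerp weights a = sin((1−f)δ)/sin δ ≈ 0.927, b = sin(fδ)/sin δ ≈ 0.291.
p = a·p₁ + b·p₂ ≈ (-0.221, -0.252, -0.942); φ = arcsin(p_z) ≈ -70.40°, λ = atan2(p_y, p_x) ≈ -131.30°.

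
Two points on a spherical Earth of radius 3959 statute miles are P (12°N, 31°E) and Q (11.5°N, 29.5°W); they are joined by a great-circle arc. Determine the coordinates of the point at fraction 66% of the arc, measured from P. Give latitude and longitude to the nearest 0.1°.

Convert each endpoint to a unit vector on the sphere (x = cos φ cos λ, y = cos φ sin λ, z = sin φ).
The central angle between the endpoints is δ = arccos(p₁·p₂) ≈ 1.032 rad (59.1°).
Interpolate at f = 0.66 with slerp weights a = sin((1−f)δ)/sin δ ≈ 0.400, b = sin(fδ)/sin δ ≈ 0.734.
p = a·p₁ + b·p₂ ≈ (0.961, -0.152, 0.229); φ = arcsin(p_z) ≈ 13.27°, λ = atan2(p_y, p_x) ≈ -9.00°.

≈ (13.3°N, 9.0°W)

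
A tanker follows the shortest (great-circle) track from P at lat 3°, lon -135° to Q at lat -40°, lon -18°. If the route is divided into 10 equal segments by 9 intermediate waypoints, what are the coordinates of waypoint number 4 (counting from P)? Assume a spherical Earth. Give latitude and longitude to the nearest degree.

≈ lat -26°, lon -100°

From cos δ = sin φ₁ sin φ₂ + cos φ₁ cos φ₂ cos Δλ, the central angle is δ ≈ 1.962 rad (112.4°).
Interpolate at f = 4/10 with slerp weights a = sin((1−f)δ)/sin δ ≈ 0.999, b = sin(fδ)/sin δ ≈ 0.764.
p = a·p₁ + b·p₂ ≈ (-0.149, -0.886, -0.439); φ = arcsin(p_z) ≈ -26.04°, λ = atan2(p_y, p_x) ≈ -99.51°.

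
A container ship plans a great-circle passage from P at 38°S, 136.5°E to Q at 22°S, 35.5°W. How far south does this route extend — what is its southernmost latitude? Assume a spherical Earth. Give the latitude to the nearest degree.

The great circle lies in the plane with unit normal n̂ = (p₁ × p₂)/|p₁ × p₂|.
Here n̂_z ≈ -0.117; the vertex latitude is φ_max = arccos|n̂_z| ≈ 83.3°.
Check via Clairaut: cos φ_max = |cos φ₁| · sin C = cos(38.0°)·sin(171.5°) ≈ 0.117, again giving ≈ 83.3°.

≈ 83°S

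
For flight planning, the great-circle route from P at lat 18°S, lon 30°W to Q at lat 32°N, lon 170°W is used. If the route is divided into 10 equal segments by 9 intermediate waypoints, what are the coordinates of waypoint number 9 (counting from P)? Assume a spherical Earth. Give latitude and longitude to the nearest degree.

The haversine formula gives a central angle δ ≈ 2.468 rad (141.4°) between the endpoints.
Interpolate at f = 9/10 with slerp weights a = sin((1−f)δ)/sin δ ≈ 0.392, b = sin(fδ)/sin δ ≈ 1.276.
p = a·p₁ + b·p₂ ≈ (-0.743, -0.374, 0.555); φ = arcsin(p_z) ≈ 33.71°, λ = atan2(p_y, p_x) ≈ -153.27°.

≈ lat 34°N, lon 153°W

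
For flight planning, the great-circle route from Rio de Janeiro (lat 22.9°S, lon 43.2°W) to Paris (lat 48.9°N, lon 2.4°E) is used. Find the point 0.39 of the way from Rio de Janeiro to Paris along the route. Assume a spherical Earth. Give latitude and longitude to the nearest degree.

≈ lat 6°N, lon 29°W

From cos δ = sin φ₁ sin φ₂ + cos φ₁ cos φ₂ cos Δλ, the central angle is δ ≈ 1.440 rad (82.5°).
Interpolate at f = 0.39 with slerp weights a = sin((1−f)δ)/sin δ ≈ 0.776, b = sin(fδ)/sin δ ≈ 0.537.
p = a·p₁ + b·p₂ ≈ (0.874, -0.475, 0.103); φ = arcsin(p_z) ≈ 5.89°, λ = atan2(p_y, p_x) ≈ -28.51°.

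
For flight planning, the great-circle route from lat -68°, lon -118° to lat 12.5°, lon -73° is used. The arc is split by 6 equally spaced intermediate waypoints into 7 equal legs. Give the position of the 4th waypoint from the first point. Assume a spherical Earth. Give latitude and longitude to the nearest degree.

Write both endpoints as unit vectors p₁, p₂ with components (cos φ cos λ, cos φ sin λ, sin φ).
The central angle between the endpoints is δ = arccos(p₁·p₂) ≈ 1.513 rad (86.7°).
Interpolate at f = 4/7 with slerp weights a = sin((1−f)δ)/sin δ ≈ 0.605, b = sin(fδ)/sin δ ≈ 0.762.
p = a·p₁ + b·p₂ ≈ (0.111, -0.912, -0.396); φ = arcsin(p_z) ≈ -23.32°, λ = atan2(p_y, p_x) ≈ -83.05°.

≈ lat -23°, lon -83°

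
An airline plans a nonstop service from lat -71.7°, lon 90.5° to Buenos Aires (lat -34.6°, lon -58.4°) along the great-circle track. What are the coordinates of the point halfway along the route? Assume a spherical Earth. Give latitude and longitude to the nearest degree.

Write both endpoints as unit vectors p₁, p₂ with components (cos φ cos λ, cos φ sin λ, sin φ).
The central angle between the endpoints is δ = arccos(p₁·p₂) ≈ 1.247 rad (71.5°).
Interpolate at f = 1/2 with slerp weights a = sin((1−f)δ)/sin δ ≈ 0.616, b = sin(fδ)/sin δ ≈ 0.616.
p = a·p₁ + b·p₂ ≈ (0.264, -0.238, -0.935); φ = arcsin(p_z) ≈ -69.16°, λ = atan2(p_y, p_x) ≈ -42.09°.

≈ lat -69°, lon -42°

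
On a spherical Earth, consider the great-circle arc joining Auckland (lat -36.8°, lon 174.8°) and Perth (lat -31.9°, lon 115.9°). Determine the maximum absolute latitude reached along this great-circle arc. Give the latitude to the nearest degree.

≈ -39°

The great circle lies in the plane with unit normal n̂ = (p₁ × p₂)/|p₁ × p₂|.
Here n̂_z ≈ -0.782; the vertex latitude is φ_max = arccos|n̂_z| ≈ 38.6°.
Check via Clairaut: cos φ_max = |cos φ₁| · sin C = cos(36.8°)·sin(102.4°) ≈ 0.782, again giving ≈ 38.6°.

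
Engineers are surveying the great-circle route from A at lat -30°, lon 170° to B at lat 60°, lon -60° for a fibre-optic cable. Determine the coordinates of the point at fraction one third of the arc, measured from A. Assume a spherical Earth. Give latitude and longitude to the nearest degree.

≈ lat 9°, lon -167°

Convert each endpoint to a unit vector on the sphere (x = cos φ cos λ, y = cos φ sin λ, z = sin φ).
The central angle between the endpoints is δ = arccos(p₁·p₂) ≈ 2.362 rad (135.3°).
Interpolate at f = 1/3 with slerp weights a = sin((1−f)δ)/sin δ ≈ 1.423, b = sin(fδ)/sin δ ≈ 1.008.
p = a·p₁ + b·p₂ ≈ (-0.961, -0.223, 0.162); φ = arcsin(p_z) ≈ 9.30°, λ = atan2(p_y, p_x) ≈ -166.97°.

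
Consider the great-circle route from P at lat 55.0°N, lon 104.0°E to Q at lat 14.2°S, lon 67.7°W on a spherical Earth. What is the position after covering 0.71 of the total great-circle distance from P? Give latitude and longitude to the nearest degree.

≈ lat 26°N, lon 63°W

Write both endpoints as unit vectors p₁, p₂ with components (cos φ cos λ, cos φ sin λ, sin φ).
The central angle between the endpoints is δ = arccos(p₁·p₂) ≈ 2.421 rad (138.7°).
Interpolate at f = 0.71 with slerp weights a = sin((1−f)δ)/sin δ ≈ 0.978, b = sin(fδ)/sin δ ≈ 1.498.
p = a·p₁ + b·p₂ ≈ (0.415, -0.800, 0.434); φ = arcsin(p_z) ≈ 25.71°, λ = atan2(p_y, p_x) ≈ -62.54°.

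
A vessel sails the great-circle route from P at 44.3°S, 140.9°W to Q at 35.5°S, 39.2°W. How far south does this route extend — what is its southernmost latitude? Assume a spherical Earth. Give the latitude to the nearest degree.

The great circle lies in the plane with unit normal n̂ = (p₁ × p₂)/|p₁ × p₂|.
Here n̂_z ≈ +0.596; the vertex latitude is φ_max = arccos|n̂_z| ≈ 53.4°.
Check via Clairaut: cos φ_max = |cos φ₁| · sin C = cos(44.3°)·sin(123.7°) ≈ 0.596, again giving ≈ 53.4°.

≈ 53°S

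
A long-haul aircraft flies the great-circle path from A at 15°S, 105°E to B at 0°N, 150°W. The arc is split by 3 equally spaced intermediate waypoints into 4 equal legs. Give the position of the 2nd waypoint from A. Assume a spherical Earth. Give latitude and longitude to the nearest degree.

≈ 12°S, 159°E

Write both endpoints as unit vectors p₁, p₂ with components (cos φ cos λ, cos φ sin λ, sin φ).
The central angle between the endpoints is δ = arccos(p₁·p₂) ≈ 1.823 rad (104.5°).
Interpolate at f = 2/4 with slerp weights a = sin((1−f)δ)/sin δ ≈ 0.816, b = sin(fδ)/sin δ ≈ 0.816.
p = a·p₁ + b·p₂ ≈ (-0.911, 0.354, -0.211); φ = arcsin(p_z) ≈ -12.20°, λ = atan2(p_y, p_x) ≈ 158.79°.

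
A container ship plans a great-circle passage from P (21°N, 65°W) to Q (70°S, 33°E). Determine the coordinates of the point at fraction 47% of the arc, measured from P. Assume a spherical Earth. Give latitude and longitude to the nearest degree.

≈ (28°S, 46°W)

Convert each endpoint to a unit vector on the sphere (x = cos φ cos λ, y = cos φ sin λ, z = sin φ).
The central angle between the endpoints is δ = arccos(p₁·p₂) ≈ 1.962 rad (112.4°).
Interpolate at f = 0.47 with slerp weights a = sin((1−f)δ)/sin δ ≈ 0.933, b = sin(fδ)/sin δ ≈ 0.862.
p = a·p₁ + b·p₂ ≈ (0.615, -0.629, -0.476); φ = arcsin(p_z) ≈ -28.41°, λ = atan2(p_y, p_x) ≈ -45.62°.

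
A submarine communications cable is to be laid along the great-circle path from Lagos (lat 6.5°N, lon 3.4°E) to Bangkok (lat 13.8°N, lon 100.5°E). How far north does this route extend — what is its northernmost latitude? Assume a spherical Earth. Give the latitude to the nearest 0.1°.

≈ 15.9°N

The great circle lies in the plane with unit normal n̂ = (p₁ × p₂)/|p₁ × p₂|.
Here n̂_z ≈ +0.962; the vertex latitude is φ_max = arccos|n̂_z| ≈ 15.9°.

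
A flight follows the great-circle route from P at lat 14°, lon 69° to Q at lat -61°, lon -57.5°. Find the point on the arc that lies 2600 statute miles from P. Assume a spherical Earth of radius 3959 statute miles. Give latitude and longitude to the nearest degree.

≈ lat -20°, lon 52°

The haversine formula gives a central angle δ ≈ 2.084 rad (119.4°) between the endpoints. The total great-circle distance is δ·R ≈ 2.084 × 3959 ≈ 8253 mi, so the target fraction is f = 2600/8253 ≈ 0.315.
Interpolate at f ≈ 0.315 with slerp weights a = sin((1−f)δ)/sin δ ≈ 1.136, b = sin(fδ)/sin δ ≈ 0.701.
p = a·p₁ + b·p₂ ≈ (0.578, 0.743, -0.338); φ = arcsin(p_z) ≈ -19.77°, λ = atan2(p_y, p_x) ≈ 52.12°.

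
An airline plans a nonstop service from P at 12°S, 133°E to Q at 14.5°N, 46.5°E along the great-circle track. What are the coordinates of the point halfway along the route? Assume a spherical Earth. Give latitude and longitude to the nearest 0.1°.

Write both endpoints as unit vectors p₁, p₂ with components (cos φ cos λ, cos φ sin λ, sin φ).
The central angle between the endpoints is δ = arccos(p₁·p₂) ≈ 1.565 rad (89.7°).
Interpolate at f = 1/2 with slerp weights a = sin((1−f)δ)/sin δ ≈ 0.705, b = sin(fδ)/sin δ ≈ 0.705.
p = a·p₁ + b·p₂ ≈ (-0.000, 1.000, 0.030); φ = arcsin(p_z) ≈ 1.72°, λ = atan2(p_y, p_x) ≈ 90.03°.

≈ 1.7°N, 90.0°E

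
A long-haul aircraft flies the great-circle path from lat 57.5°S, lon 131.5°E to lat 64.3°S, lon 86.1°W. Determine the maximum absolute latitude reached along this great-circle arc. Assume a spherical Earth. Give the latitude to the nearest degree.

≈ 80°S

The great circle lies in the plane with unit normal n̂ = (p₁ × p₂)/|p₁ × p₂|.
Here n̂_z ≈ +0.174; the vertex latitude is φ_max = arccos|n̂_z| ≈ 80.0°.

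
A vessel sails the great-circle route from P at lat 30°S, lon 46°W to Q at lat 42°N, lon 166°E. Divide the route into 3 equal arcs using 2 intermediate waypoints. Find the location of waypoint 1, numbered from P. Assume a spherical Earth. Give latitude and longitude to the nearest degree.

≈ lat 3°N, lon 86°W

Write both endpoints as unit vectors p₁, p₂ with components (cos φ cos λ, cos φ sin λ, sin φ).
The central angle between the endpoints is δ = arccos(p₁·p₂) ≈ 2.647 rad (151.7°).
Interpolate at f = 1/3 with slerp weights a = sin((1−f)δ)/sin δ ≈ 2.069, b = sin(fδ)/sin δ ≈ 1.628.
p = a·p₁ + b·p₂ ≈ (0.070, -0.996, 0.055); φ = arcsin(p_z) ≈ 3.16°, λ = atan2(p_y, p_x) ≈ -85.96°.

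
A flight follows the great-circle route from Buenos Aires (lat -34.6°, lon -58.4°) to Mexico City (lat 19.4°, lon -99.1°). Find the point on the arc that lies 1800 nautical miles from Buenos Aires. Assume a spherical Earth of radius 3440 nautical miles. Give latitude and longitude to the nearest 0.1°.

≈ lat -10.8°, lon -78.4°

From cos δ = sin φ₁ sin φ₂ + cos φ₁ cos φ₂ cos Δλ, the central angle is δ ≈ 1.159 rad (66.4°). The total great-circle distance is δ·R ≈ 1.159 × 3440 ≈ 3988 nmi, so the target fraction is f = 1800/3988 ≈ 0.451.
Interpolate at f ≈ 0.451 with slerp weights a = sin((1−f)δ)/sin δ ≈ 0.648, b = sin(fδ)/sin δ ≈ 0.545.
p = a·p₁ + b·p₂ ≈ (0.198, -0.962, -0.187); φ = arcsin(p_z) ≈ -10.77°, λ = atan2(p_y, p_x) ≈ -78.36°.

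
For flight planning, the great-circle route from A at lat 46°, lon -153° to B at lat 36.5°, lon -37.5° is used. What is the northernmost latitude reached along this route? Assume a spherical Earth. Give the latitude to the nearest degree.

≈ 59°

The great circle lies in the plane with unit normal n̂ = (p₁ × p₂)/|p₁ × p₂|.
Here n̂_z ≈ +0.513; the vertex latitude is φ_max = arccos|n̂_z| ≈ 59.1°.
Check via Clairaut: cos φ_max = |cos φ₁| · sin C = cos(46.0°)·sin(47.6°) ≈ 0.513, again giving ≈ 59.1°.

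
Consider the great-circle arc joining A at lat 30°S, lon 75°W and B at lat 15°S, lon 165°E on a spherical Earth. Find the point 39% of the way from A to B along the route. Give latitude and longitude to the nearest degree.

≈ lat 41°S, lon 125°W

Write both endpoints as unit vectors p₁, p₂ with components (cos φ cos λ, cos φ sin λ, sin φ).
The central angle between the endpoints is δ = arccos(p₁·p₂) ≈ 1.864 rad (106.8°).
Interpolate at f = 0.39 with slerp weights a = sin((1−f)δ)/sin δ ≈ 0.948, b = sin(fδ)/sin δ ≈ 0.694.
p = a·p₁ + b·p₂ ≈ (-0.435, -0.619, -0.654); φ = arcsin(p_z) ≈ -40.81°, λ = atan2(p_y, p_x) ≈ -125.10°.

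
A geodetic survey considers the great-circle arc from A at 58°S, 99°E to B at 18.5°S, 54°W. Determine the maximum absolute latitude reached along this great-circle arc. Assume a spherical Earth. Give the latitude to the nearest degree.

≈ 77°S

The great circle lies in the plane with unit normal n̂ = (p₁ × p₂)/|p₁ × p₂|.
Here n̂_z ≈ -0.232; the vertex latitude is φ_max = arccos|n̂_z| ≈ 76.6°.
Check via Clairaut: cos φ_max = |cos φ₁| · sin C = cos(58.0°)·sin(154.1°) ≈ 0.232, again giving ≈ 76.6°.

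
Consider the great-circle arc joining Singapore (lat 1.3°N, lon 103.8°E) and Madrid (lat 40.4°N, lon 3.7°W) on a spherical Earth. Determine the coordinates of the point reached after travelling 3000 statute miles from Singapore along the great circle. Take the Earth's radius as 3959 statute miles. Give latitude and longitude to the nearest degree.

Write both endpoints as unit vectors p₁, p₂ with components (cos φ cos λ, cos φ sin λ, sin φ).
The central angle between the endpoints is δ = arccos(p₁·p₂) ≈ 1.787 rad (102.4°). The total great-circle distance is δ·R ≈ 1.787 × 3959 ≈ 7074 mi, so the target fraction is f = 3000/7074 ≈ 0.424.
Interpolate at f ≈ 0.424 with slerp weights a = sin((1−f)δ)/sin δ ≈ 0.877, b = sin(fδ)/sin δ ≈ 0.704.
p = a·p₁ + b·p₂ ≈ (0.326, 0.817, 0.476); φ = arcsin(p_z) ≈ 28.42°, λ = atan2(p_y, p_x) ≈ 68.27°.

≈ lat 28°N, lon 68°E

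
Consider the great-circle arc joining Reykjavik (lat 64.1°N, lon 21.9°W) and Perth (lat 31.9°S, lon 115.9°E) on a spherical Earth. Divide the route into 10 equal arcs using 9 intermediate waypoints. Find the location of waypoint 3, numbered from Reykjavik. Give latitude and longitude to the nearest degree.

Write both endpoints as unit vectors p₁, p₂ with components (cos φ cos λ, cos φ sin λ, sin φ).
The central angle between the endpoints is δ = arccos(p₁·p₂) ≈ 2.419 rad (138.6°).
Interpolate at f = 3/10 with slerp weights a = sin((1−f)δ)/sin δ ≈ 1.501, b = sin(fδ)/sin δ ≈ 1.003.
p = a·p₁ + b·p₂ ≈ (0.236, 0.522, 0.820); φ = arcsin(p_z) ≈ 55.06°, λ = atan2(p_y, p_x) ≈ 65.66°.

≈ lat 55°N, lon 66°E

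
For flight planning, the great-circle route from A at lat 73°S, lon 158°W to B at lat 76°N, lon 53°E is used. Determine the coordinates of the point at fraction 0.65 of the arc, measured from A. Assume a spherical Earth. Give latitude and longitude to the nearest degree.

≈ lat 30°N, lon 139°E

Convert each endpoint to a unit vector on the sphere (x = cos φ cos λ, y = cos φ sin λ, z = sin φ).
The central angle between the endpoints is δ = arccos(p₁·p₂) ≈ 2.990 rad (171.3°).
Interpolate at f = 0.65 with slerp weights a = sin((1−f)δ)/sin δ ≈ 5.731, b = sin(fδ)/sin δ ≈ 6.166.
p = a·p₁ + b·p₂ ≈ (-0.656, 0.564, 0.502); φ = arcsin(p_z) ≈ 30.14°, λ = atan2(p_y, p_x) ≈ 139.33°.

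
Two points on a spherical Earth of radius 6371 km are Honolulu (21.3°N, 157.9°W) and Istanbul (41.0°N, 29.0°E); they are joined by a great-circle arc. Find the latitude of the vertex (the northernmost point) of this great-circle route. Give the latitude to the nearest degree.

The great circle lies in the plane with unit normal n̂ = (p₁ × p₂)/|p₁ × p₂|.
Here n̂_z ≈ -0.095; the vertex latitude is φ_max = arccos|n̂_z| ≈ 84.5°.
Check via Clairaut: cos φ_max = |cos φ₁| · sin C = cos(21.3°)·sin(5.9°) ≈ 0.095, again giving ≈ 84.5°.

≈ 85°N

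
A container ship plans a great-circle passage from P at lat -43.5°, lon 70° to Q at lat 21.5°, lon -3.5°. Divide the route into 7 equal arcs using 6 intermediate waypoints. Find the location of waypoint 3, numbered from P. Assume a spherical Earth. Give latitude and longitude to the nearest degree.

≈ lat -19°, lon 33°

From cos δ = sin φ₁ sin φ₂ + cos φ₁ cos φ₂ cos Δλ, the central angle is δ ≈ 1.631 rad (93.5°).
Interpolate at f = 3/7 with slerp weights a = sin((1−f)δ)/sin δ ≈ 0.804, b = sin(fδ)/sin δ ≈ 0.645.
p = a·p₁ + b·p₂ ≈ (0.798, 0.512, -0.317); φ = arcsin(p_z) ≈ -18.51°, λ = atan2(p_y, p_x) ≈ 32.66°.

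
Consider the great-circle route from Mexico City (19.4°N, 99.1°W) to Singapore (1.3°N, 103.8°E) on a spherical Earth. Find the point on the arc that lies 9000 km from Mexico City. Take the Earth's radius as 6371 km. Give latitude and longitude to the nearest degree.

≈ (41°N, 166°E)

From cos δ = sin φ₁ sin φ₂ + cos φ₁ cos φ₂ cos Δλ, the central angle is δ ≈ 2.608 rad (149.4°). The total great-circle distance is δ·R ≈ 2.608 × 6371 ≈ 16617 km, so the target fraction is f = 9000/16617 ≈ 0.542.
Interpolate at f ≈ 0.542 with slerp weights a = sin((1−f)δ)/sin δ ≈ 1.830, b = sin(fδ)/sin δ ≈ 1.942.
p = a·p₁ + b·p₂ ≈ (-0.736, 0.181, 0.652); φ = arcsin(p_z) ≈ 40.69°, λ = atan2(p_y, p_x) ≈ 166.16°.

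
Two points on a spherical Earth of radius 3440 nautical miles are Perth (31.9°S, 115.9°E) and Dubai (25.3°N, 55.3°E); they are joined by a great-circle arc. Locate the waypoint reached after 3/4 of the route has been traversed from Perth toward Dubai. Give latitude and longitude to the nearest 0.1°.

≈ 11.1°N, 70.7°E

Write both endpoints as unit vectors p₁, p₂ with components (cos φ cos λ, cos φ sin λ, sin φ).
The central angle between the endpoints is δ = arccos(p₁·p₂) ≈ 1.419 rad (81.3°).
Interpolate at f = 3/4 with slerp weights a = sin((1−f)δ)/sin δ ≈ 0.351, b = sin(fδ)/sin δ ≈ 0.885.
p = a·p₁ + b·p₂ ≈ (0.325, 0.926, 0.192); φ = arcsin(p_z) ≈ 11.09°, λ = atan2(p_y, p_x) ≈ 70.66°.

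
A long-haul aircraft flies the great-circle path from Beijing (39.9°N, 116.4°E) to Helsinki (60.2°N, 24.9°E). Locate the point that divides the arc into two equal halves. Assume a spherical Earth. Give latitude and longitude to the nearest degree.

≈ (59°N, 83°E)

Write both endpoints as unit vectors p₁, p₂ with components (cos φ cos λ, cos φ sin λ, sin φ).
The central angle between the endpoints is δ = arccos(p₁·p₂) ≈ 0.992 rad (56.9°).
Interpolate at f = 1/2 with slerp weights a = sin((1−f)δ)/sin δ ≈ 0.569, b = sin(fδ)/sin δ ≈ 0.569.
p = a·p₁ + b·p₂ ≈ (0.062, 0.510, 0.858); φ = arcsin(p_z) ≈ 59.10°, λ = atan2(p_y, p_x) ≈ 83.02°.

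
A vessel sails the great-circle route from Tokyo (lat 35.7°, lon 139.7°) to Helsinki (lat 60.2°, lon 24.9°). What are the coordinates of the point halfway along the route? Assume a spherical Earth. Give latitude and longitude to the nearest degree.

≈ lat 63°, lon 103°

The haversine formula gives a central angle δ ≈ 1.227 rad (70.3°) between the endpoints.
Interpolate at f = 1/2 with slerp weights a = sin((1−f)δ)/sin δ ≈ 0.612, b = sin(fδ)/sin δ ≈ 0.612.
p = a·p₁ + b·p₂ ≈ (-0.103, 0.449, 0.887); φ = arcsin(p_z) ≈ 62.56°, λ = atan2(p_y, p_x) ≈ 102.93°.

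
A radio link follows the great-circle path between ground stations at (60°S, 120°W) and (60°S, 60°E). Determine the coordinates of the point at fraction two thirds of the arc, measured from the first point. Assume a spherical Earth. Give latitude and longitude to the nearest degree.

Convert each endpoint to a unit vector on the sphere (x = cos φ cos λ, y = cos φ sin λ, z = sin φ).
The central angle between the endpoints is δ = arccos(p₁·p₂) ≈ 1.047 rad (60.0°).
Interpolate at f = 2/3 with slerp weights a = sin((1−f)δ)/sin δ ≈ 0.395, b = sin(fδ)/sin δ ≈ 0.742.
p = a·p₁ + b·p₂ ≈ (0.087, 0.150, -0.985); φ = arcsin(p_z) ≈ -80.00°, λ = atan2(p_y, p_x) ≈ 60.00°.

≈ (80°S, 60°E)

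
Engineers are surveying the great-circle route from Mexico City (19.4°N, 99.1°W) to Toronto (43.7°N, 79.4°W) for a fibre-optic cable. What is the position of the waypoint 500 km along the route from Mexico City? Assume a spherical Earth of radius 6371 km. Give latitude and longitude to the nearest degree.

≈ (23°N, 97°W)

Convert each endpoint to a unit vector on the sphere (x = cos φ cos λ, y = cos φ sin λ, z = sin φ).
The central angle between the endpoints is δ = arccos(p₁·p₂) ≈ 0.513 rad (29.4°). The total great-circle distance is δ·R ≈ 0.513 × 6371 ≈ 3266 km, so the target fraction is f = 500/3266 ≈ 0.153.
Interpolate at f ≈ 0.153 with slerp weights a = sin((1−f)δ)/sin δ ≈ 0.858, b = sin(fδ)/sin δ ≈ 0.160.
p = a·p₁ + b·p₂ ≈ (-0.107, -0.912, 0.395); φ = arcsin(p_z) ≈ 23.29°, λ = atan2(p_y, p_x) ≈ -96.67°.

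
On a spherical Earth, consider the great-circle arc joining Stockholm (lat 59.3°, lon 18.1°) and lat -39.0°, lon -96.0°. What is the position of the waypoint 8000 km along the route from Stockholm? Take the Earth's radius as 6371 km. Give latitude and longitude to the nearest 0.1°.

Write both endpoints as unit vectors p₁, p₂ with components (cos φ cos λ, cos φ sin λ, sin φ).
The central angle between the endpoints is δ = arccos(p₁·p₂) ≈ 2.351 rad (134.7°). The total great-circle distance is δ·R ≈ 2.351 × 6371 ≈ 14976 km, so the target fraction is f = 8000/14976 ≈ 0.534.
Interpolate at f ≈ 0.534 with slerp weights a = sin((1−f)δ)/sin δ ≈ 1.250, b = sin(fδ)/sin δ ≈ 1.337.
p = a·p₁ + b·p₂ ≈ (0.498, -0.835, 0.233); φ = arcsin(p_z) ≈ 13.50°, λ = atan2(p_y, p_x) ≈ -59.19°.

≈ lat 13.5°, lon -59.2°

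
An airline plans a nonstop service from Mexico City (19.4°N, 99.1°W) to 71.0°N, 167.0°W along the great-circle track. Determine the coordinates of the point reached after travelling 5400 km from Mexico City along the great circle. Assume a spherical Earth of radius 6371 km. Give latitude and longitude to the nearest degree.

≈ 62°N, 132°W

The haversine formula gives a central angle δ ≈ 1.127 rad (64.6°) between the endpoints. The total great-circle distance is δ·R ≈ 1.127 × 6371 ≈ 7179 km, so the target fraction is f = 5400/7179 ≈ 0.752.
Interpolate at f ≈ 0.752 with slerp weights a = sin((1−f)δ)/sin δ ≈ 0.305, b = sin(fδ)/sin δ ≈ 0.830.
p = a·p₁ + b·p₂ ≈ (-0.309, -0.345, 0.886); φ = arcsin(p_z) ≈ 62.42°, λ = atan2(p_y, p_x) ≈ -131.84°.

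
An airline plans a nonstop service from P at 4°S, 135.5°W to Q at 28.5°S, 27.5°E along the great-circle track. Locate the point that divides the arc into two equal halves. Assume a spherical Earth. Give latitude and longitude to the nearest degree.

≈ 61°S, 77°W

Convert each endpoint to a unit vector on the sphere (x = cos φ cos λ, y = cos φ sin λ, z = sin φ).
The central angle between the endpoints is δ = arccos(p₁·p₂) ≈ 2.507 rad (143.6°).
Interpolate at f = 1/2 with slerp weights a = sin((1−f)δ)/sin δ ≈ 1.602, b = sin(fδ)/sin δ ≈ 1.602.
p = a·p₁ + b·p₂ ≈ (0.109, -0.470, -0.876); φ = arcsin(p_z) ≈ -61.16°, λ = atan2(p_y, p_x) ≈ -76.95°.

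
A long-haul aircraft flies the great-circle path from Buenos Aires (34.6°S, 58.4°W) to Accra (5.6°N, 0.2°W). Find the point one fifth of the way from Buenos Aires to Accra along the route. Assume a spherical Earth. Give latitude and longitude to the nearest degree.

≈ 28°S, 44°W

Convert each endpoint to a unit vector on the sphere (x = cos φ cos λ, y = cos φ sin λ, z = sin φ).
The central angle between the endpoints is δ = arccos(p₁·p₂) ≈ 1.185 rad (67.9°).
Interpolate at f = 1/5 with slerp weights a = sin((1−f)δ)/sin δ ≈ 0.877, b = sin(fδ)/sin δ ≈ 0.253.
p = a·p₁ + b·p₂ ≈ (0.630, -0.616, -0.473); φ = arcsin(p_z) ≈ -28.24°, λ = atan2(p_y, p_x) ≈ -44.32°.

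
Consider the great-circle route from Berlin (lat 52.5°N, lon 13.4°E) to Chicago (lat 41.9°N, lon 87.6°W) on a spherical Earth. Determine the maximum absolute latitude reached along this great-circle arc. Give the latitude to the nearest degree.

≈ 60°N

The great circle lies in the plane with unit normal n̂ = (p₁ × p₂)/|p₁ × p₂|.
Here n̂_z ≈ -0.496; the vertex latitude is φ_max = arccos|n̂_z| ≈ 60.2°.
Check via Clairaut: cos φ_max = |cos φ₁| · sin C = cos(52.5°)·sin(54.6°) ≈ 0.496, again giving ≈ 60.2°.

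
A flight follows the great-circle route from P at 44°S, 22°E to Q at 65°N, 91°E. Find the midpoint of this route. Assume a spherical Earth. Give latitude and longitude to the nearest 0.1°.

Write both endpoints as unit vectors p₁, p₂ with components (cos φ cos λ, cos φ sin λ, sin φ).
The central angle between the endpoints is δ = arccos(p₁·p₂) ≈ 2.118 rad (121.4°).
Interpolate at f = 1/2 with slerp weights a = sin((1−f)δ)/sin δ ≈ 1.021, b = sin(fδ)/sin δ ≈ 1.021.
p = a·p₁ + b·p₂ ≈ (0.674, 0.707, 0.216); φ = arcsin(p_z) ≈ 12.48°, λ = atan2(p_y, p_x) ≈ 46.37°.

≈ 12.5°N, 46.4°E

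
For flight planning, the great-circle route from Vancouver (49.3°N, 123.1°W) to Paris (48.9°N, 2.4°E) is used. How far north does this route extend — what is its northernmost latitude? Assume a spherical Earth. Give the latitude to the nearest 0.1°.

≈ 68.4°N

The great circle lies in the plane with unit normal n̂ = (p₁ × p₂)/|p₁ × p₂|.
Here n̂_z ≈ +0.369; the vertex latitude is φ_max = arccos|n̂_z| ≈ 68.4°.
Check via Clairaut: cos φ_max = |cos φ₁| · sin C = cos(49.3°)·sin(34.4°) ≈ 0.369, again giving ≈ 68.4°.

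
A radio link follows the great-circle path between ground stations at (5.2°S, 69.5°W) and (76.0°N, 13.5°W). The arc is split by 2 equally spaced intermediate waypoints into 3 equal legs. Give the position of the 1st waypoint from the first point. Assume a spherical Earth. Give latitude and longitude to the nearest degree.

≈ (23°N, 63°W)

Convert each endpoint to a unit vector on the sphere (x = cos φ cos λ, y = cos φ sin λ, z = sin φ).
The central angle between the endpoints is δ = arccos(p₁·p₂) ≈ 1.524 rad (87.3°).
Interpolate at f = 1/3 with slerp weights a = sin((1−f)δ)/sin δ ≈ 0.851, b = sin(fδ)/sin δ ≈ 0.487.
p = a·p₁ + b·p₂ ≈ (0.411, -0.821, 0.395); φ = arcsin(p_z) ≈ 23.29°, λ = atan2(p_y, p_x) ≈ -63.40°.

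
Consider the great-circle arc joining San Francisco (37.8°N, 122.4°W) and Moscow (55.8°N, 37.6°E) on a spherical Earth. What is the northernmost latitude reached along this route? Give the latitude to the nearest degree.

The great circle lies in the plane with unit normal n̂ = (p₁ × p₂)/|p₁ × p₂|.
Here n̂_z ≈ +0.153; the vertex latitude is φ_max = arccos|n̂_z| ≈ 81.2°.
Check via Clairaut: cos φ_max = |cos φ₁| · sin C = cos(37.8°)·sin(11.1°) ≈ 0.153, again giving ≈ 81.2°.

≈ 81°N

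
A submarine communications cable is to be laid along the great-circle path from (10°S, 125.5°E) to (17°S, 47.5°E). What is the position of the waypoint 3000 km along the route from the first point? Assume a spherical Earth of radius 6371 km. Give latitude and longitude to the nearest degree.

≈ (16°S, 98°E)

The haversine formula gives a central angle δ ≈ 1.322 rad (75.7°) between the endpoints. The total great-circle distance is δ·R ≈ 1.322 × 6371 ≈ 8420 km, so the target fraction is f = 3000/8420 ≈ 0.356.
Interpolate at f ≈ 0.356 with slerp weights a = sin((1−f)δ)/sin δ ≈ 0.776, b = sin(fδ)/sin δ ≈ 0.468.
p = a·p₁ + b·p₂ ≈ (-0.141, 0.952, -0.272); φ = arcsin(p_z) ≈ -15.76°, λ = atan2(p_y, p_x) ≈ 98.44°.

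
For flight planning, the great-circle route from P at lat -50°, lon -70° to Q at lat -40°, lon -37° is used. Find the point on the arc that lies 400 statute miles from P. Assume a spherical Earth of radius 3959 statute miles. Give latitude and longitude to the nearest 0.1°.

Convert each endpoint to a unit vector on the sphere (x = cos φ cos λ, y = cos φ sin λ, z = sin φ).
The central angle between the endpoints is δ = arccos(p₁·p₂) ≈ 0.439 rad (25.1°). The total great-circle distance is δ·R ≈ 0.439 × 3959 ≈ 1736 mi, so the target fraction is f = 400/1736 ≈ 0.230.
Interpolate at f ≈ 0.230 with slerp weights a = sin((1−f)δ)/sin δ ≈ 0.780, b = sin(fδ)/sin δ ≈ 0.238.
p = a·p₁ + b·p₂ ≈ (0.317, -0.581, -0.750); φ = arcsin(p_z) ≈ -48.60°, λ = atan2(p_y, p_x) ≈ -61.38°.

≈ lat -48.6°, lon -61.4°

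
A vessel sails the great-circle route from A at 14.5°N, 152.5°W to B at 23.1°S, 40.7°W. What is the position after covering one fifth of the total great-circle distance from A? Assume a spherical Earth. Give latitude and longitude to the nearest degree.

≈ 6°N, 131°W

Convert each endpoint to a unit vector on the sphere (x = cos φ cos λ, y = cos φ sin λ, z = sin φ).
The central angle between the endpoints is δ = arccos(p₁·p₂) ≈ 2.014 rad (115.4°).
Interpolate at f = 1/5 with slerp weights a = sin((1−f)δ)/sin δ ≈ 1.106, b = sin(fδ)/sin δ ≈ 0.434.
p = a·p₁ + b·p₂ ≈ (-0.647, -0.755, 0.107); φ = arcsin(p_z) ≈ 6.12°, λ = atan2(p_y, p_x) ≈ -130.61°.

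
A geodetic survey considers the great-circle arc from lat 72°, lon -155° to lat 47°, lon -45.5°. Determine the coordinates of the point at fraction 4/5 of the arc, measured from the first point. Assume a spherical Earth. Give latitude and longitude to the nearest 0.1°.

The haversine formula gives a central angle δ ≈ 0.895 rad (51.3°) between the endpoints.
Interpolate at f = 4/5 with slerp weights a = sin((1−f)δ)/sin δ ≈ 0.228, b = sin(fδ)/sin δ ≈ 0.841.
p = a·p₁ + b·p₂ ≈ (0.338, -0.439, 0.832); φ = arcsin(p_z) ≈ 56.34°, λ = atan2(p_y, p_x) ≈ -52.39°.

≈ lat 56.3°, lon -52.4°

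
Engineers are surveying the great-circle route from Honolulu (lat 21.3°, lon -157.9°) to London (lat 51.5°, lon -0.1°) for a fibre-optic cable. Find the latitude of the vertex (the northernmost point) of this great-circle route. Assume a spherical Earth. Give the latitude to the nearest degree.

≈ 77°

The great circle lies in the plane with unit normal n̂ = (p₁ × p₂)/|p₁ × p₂|.
Here n̂_z ≈ +0.226; the vertex latitude is φ_max = arccos|n̂_z| ≈ 76.9°.
Check via Clairaut: cos φ_max = |cos φ₁| · sin C = cos(21.3°)·sin(14.1°) ≈ 0.226, again giving ≈ 76.9°.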